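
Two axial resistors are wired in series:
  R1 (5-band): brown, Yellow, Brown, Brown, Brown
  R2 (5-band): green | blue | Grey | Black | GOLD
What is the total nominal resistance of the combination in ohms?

1978 Ω

R1: brown, yellow, brown → 141; brown ×10 → 1410 Ω.
R2: green, blue, grey → 568; black ×1 → 568 Ω.
Series: 1410 + 568 = 1978 Ω.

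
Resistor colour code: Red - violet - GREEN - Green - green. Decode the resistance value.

Red → 2 (first significant figure)
Violet → 7 (second significant figure)
Green → 5 (third significant figure)
Green → ×10^5 multiplier
275 × 100000 = 27500000 Ω

27500000 Ω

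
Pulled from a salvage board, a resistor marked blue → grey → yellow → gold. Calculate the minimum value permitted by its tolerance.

Blue → 6 (first significant figure)
Grey → 8 (second significant figure)
Yellow → ×10^4 multiplier
Gold → ±5% tolerance
68 × 10000 = 680000 Ω
Minimum = 680000 × (1 − 5/100) = 646000 Ω.

646000 Ω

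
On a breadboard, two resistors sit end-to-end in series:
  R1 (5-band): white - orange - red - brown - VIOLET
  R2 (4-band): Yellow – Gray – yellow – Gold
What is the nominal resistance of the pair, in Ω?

489320 Ω

R1: white, orange, red → 932; brown ×10 → 9320 Ω.
R2: yellow, grey → 48; yellow ×10^4 → 480000 Ω.
Series: 9320 + 480000 = 489320 Ω.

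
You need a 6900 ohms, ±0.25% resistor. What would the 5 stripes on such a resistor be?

6900 Ω = 690 × 10^1.
6 → blue
9 → white
0 → black
Multiplier 10^1 → brown.
±0.25% tolerance → blue.

blue, white, black, brown, blue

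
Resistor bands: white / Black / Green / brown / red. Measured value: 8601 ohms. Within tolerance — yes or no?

no

White → 9 (first significant figure)
Black → 0 (second significant figure)
Green → 5 (third significant figure)
Brown → ×10 multiplier
Red → ±2% tolerance
905 × 10 = 9050 Ω
Allowed range: 8869 Ω to 9231 Ω.
8601 ohms lies outside that range.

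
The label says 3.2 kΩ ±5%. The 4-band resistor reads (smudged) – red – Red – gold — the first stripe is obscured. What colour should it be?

3200 Ω = 32 × 10^2.
The first band gives digit 3 of the significand, and 3 is orange.

orange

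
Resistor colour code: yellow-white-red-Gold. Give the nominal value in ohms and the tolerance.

Yellow → 4 (first significant figure)
White → 9 (second significant figure)
Red → ×10^2 multiplier
Gold → ±5% tolerance
49 × 100 = 4900 Ω

4900 Ω ±5%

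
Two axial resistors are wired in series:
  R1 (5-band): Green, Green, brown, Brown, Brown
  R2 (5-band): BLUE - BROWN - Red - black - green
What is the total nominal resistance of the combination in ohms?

R1: green, green, brown → 551; brown ×10 → 5510 Ω.
R2: blue, brown, red → 612; black ×1 → 612 Ω.
Series: 5510 + 612 = 6122 Ω.

6122 Ω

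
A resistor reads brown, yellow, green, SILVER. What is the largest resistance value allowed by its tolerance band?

Brown → 1 (first significant figure)
Yellow → 4 (second significant figure)
Green → ×10^5 multiplier
Silver → ±10% tolerance
14 × 100000 = 1400000 Ω
Largest = 1400000 × (1 + 10/100) = 1540000 Ω.

1540000 Ω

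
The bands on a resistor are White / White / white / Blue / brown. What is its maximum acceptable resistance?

White → 9 (first significant figure)
White → 9 (second significant figure)
White → 9 (third significant figure)
Blue → ×10^6 multiplier
Brown → ±1% tolerance
999 × 1000000 = 999000000 Ω
Maximum = 999000000 × (1 + 1/100) = 1008990000 Ω.

1008990000 Ω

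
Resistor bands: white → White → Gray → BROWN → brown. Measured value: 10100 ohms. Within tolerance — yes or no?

no

White → 9 (first significant figure)
White → 9 (second significant figure)
Grey → 8 (third significant figure)
Brown → ×10 multiplier
Brown → ±1% tolerance
998 × 10 = 9980 Ω
Allowed range: 9880.2 Ω to 10079.8 Ω.
10100 ohms lies outside that range.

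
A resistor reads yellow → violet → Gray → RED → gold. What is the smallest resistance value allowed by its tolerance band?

Yellow → 4 (first significant figure)
Violet → 7 (second significant figure)
Grey → 8 (third significant figure)
Red → ×10^2 multiplier
Gold → ±5% tolerance
478 × 100 = 47800 Ω
Smallest = 47800 × (1 − 5/100) = 45410 Ω.

45410 Ω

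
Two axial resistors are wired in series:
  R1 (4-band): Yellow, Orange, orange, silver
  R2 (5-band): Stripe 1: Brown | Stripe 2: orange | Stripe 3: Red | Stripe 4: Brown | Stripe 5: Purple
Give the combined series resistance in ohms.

R1: yellow, orange → 43; orange ×10^3 → 43000 Ω.
R2: brown, orange, red → 132; brown ×10 → 1320 Ω.
Series: 43000 + 1320 = 44320 Ω.

44320 Ω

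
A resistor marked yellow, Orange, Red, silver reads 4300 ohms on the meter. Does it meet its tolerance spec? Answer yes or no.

yes

Yellow → 4 (first significant figure)
Orange → 3 (second significant figure)
Red → ×10^2 multiplier
Silver → ±10% tolerance
43 × 100 = 4300 Ω
Allowed range: 3870 Ω to 4730 Ω.
4300 ohms lies inside that range.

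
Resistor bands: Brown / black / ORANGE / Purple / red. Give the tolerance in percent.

The last band, red, is the tolerance band.
Red corresponds to ±2%.

±2%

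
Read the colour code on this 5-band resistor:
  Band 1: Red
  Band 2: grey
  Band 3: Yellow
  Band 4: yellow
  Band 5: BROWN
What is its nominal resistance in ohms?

Red → 2 (first significant figure)
Grey → 8 (second significant figure)
Yellow → 4 (third significant figure)
Yellow → ×10^4 multiplier
284 × 10000 = 2840000 Ω

2840000 Ω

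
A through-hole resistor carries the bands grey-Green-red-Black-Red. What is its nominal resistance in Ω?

Grey → 8 (first significant figure)
Green → 5 (second significant figure)
Red → 2 (third significant figure)
Black → ×1 multiplier
852 × 1 = 852 Ω

852 Ω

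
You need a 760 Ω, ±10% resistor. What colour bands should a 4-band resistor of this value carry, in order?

violet, blue, brown, silver

760 Ω = 76 × 10^1.
7 → violet
6 → blue
Multiplier 10^1 → brown.
±10% tolerance → silver.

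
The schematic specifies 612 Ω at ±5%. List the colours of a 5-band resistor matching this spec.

612 Ω = 612 × 10^0.
6 → blue
1 → brown
2 → red
Multiplier 10^0 → black.
±5% tolerance → gold.

blue, brown, red, black, gold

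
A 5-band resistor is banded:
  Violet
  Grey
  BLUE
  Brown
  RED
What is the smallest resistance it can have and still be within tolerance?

Violet → 7 (first significant figure)
Grey → 8 (second significant figure)
Blue → 6 (third significant figure)
Brown → ×10 multiplier
Red → ±2% tolerance
786 × 10 = 7860 Ω
Smallest = 7860 × (1 − 2/100) = 7702.8 Ω.

7702.8 Ω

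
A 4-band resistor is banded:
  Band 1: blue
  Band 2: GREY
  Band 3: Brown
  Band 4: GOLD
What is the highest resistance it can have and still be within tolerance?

Blue → 6 (first significant figure)
Grey → 8 (second significant figure)
Brown → ×10 multiplier
Gold → ±5% tolerance
68 × 10 = 680 Ω
Highest = 680 × (1 + 5/100) = 714 Ω.

714 Ω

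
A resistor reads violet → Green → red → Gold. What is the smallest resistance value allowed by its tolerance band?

7125 Ω

Violet → 7 (first significant figure)
Green → 5 (second significant figure)
Red → ×10^2 multiplier
Gold → ±5% tolerance
75 × 100 = 7500 Ω
Smallest = 7500 × (1 − 5/100) = 7125 Ω.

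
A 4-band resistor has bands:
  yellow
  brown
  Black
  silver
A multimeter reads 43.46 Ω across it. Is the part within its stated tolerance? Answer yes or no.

yes

Yellow → 4 (first significant figure)
Brown → 1 (second significant figure)
Black → ×1 multiplier
Silver → ±10% tolerance
41 × 1 = 41 Ω
Allowed range: 36.9 Ω to 45.1 Ω.
43.46 Ω lies inside that range.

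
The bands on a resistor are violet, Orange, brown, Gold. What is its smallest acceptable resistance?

Violet → 7 (first significant figure)
Orange → 3 (second significant figure)
Brown → ×10 multiplier
Gold → ±5% tolerance
73 × 10 = 730 Ω
Smallest = 730 × (1 − 5/100) = 693.5 Ω.

693.5 Ω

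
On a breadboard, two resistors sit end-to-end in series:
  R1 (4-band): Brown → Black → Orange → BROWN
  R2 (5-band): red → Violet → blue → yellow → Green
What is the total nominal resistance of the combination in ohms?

R1: brown, black → 10; orange ×10^3 → 10000 Ω.
R2: red, violet, blue → 276; yellow ×10^4 → 2760000 Ω.
Series: 10000 + 2760000 = 2770000 Ω.

2770000 Ω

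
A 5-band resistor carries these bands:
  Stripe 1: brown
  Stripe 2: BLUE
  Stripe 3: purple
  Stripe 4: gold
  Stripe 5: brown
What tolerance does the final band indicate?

The last band, brown, is the tolerance band.
Brown corresponds to ±1%.

±1%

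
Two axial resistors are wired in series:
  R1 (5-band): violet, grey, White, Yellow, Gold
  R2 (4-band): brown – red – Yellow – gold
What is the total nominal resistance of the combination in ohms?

R1: violet, grey, white → 789; yellow ×10^4 → 7890000 Ω.
R2: brown, red → 12; yellow ×10^4 → 120000 Ω.
Series: 7890000 + 120000 = 8010000 Ω.

8010000 Ω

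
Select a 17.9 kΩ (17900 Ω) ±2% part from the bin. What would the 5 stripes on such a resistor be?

brown, violet, white, red, red

17900 Ω = 179 × 10^2.
1 → brown
7 → violet
9 → white
Multiplier 10^2 → red.
±2% tolerance → red.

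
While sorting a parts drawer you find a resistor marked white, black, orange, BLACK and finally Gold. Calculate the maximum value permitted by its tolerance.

948.15 Ω

White → 9 (first significant figure)
Black → 0 (second significant figure)
Orange → 3 (third significant figure)
Black → ×1 multiplier
Gold → ±5% tolerance
903 × 1 = 903 Ω
Maximum = 903 × (1 + 5/100) = 948.15 Ω.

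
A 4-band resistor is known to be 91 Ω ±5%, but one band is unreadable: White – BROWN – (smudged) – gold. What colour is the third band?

black

91 Ω = 91 × 10^0.
The third band is the multiplier, 10^0, which is black.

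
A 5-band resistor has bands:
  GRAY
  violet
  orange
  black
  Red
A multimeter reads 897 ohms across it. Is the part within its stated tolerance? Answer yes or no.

Grey → 8 (first significant figure)
Violet → 7 (second significant figure)
Orange → 3 (third significant figure)
Black → ×1 multiplier
Red → ±2% tolerance
873 × 1 = 873 Ω
Allowed range: 855.54 Ω to 890.46 Ω.
897 ohms lies outside that range.

no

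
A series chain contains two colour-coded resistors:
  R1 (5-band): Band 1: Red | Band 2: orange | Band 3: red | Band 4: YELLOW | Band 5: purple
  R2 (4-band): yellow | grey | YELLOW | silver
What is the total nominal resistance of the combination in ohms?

2800000 Ω

R1: red, orange, red → 232; yellow ×10^4 → 2320000 Ω.
R2: yellow, grey → 48; yellow ×10^4 → 480000 Ω.
Series: 2320000 + 480000 = 2800000 Ω.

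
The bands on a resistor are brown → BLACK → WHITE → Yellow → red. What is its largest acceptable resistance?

1111800 Ω

Brown → 1 (first significant figure)
Black → 0 (second significant figure)
White → 9 (third significant figure)
Yellow → ×10^4 multiplier
Red → ±2% tolerance
109 × 10000 = 1090000 Ω
Largest = 1090000 × (1 + 2/100) = 1111800 Ω.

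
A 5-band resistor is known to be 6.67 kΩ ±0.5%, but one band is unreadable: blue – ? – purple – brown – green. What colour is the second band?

blue

6670 Ω = 667 × 10^1.
The second band gives digit 6 of the significand, and 6 is blue.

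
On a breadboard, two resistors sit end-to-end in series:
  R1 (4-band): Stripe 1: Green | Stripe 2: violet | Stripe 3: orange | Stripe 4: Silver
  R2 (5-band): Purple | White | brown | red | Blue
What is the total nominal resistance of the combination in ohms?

R1: green, violet → 57; orange ×10^3 → 57000 Ω.
R2: violet, white, brown → 791; red ×10^2 → 79100 Ω.
Series: 57000 + 79100 = 136100 Ω.

136100 Ω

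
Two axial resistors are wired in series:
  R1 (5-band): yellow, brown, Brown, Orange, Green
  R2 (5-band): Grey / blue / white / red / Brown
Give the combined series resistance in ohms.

497900 Ω

R1: yellow, brown, brown → 411; orange ×10^3 → 411000 Ω.
R2: grey, blue, white → 869; red ×10^2 → 86900 Ω.
Series: 411000 + 86900 = 497900 Ω.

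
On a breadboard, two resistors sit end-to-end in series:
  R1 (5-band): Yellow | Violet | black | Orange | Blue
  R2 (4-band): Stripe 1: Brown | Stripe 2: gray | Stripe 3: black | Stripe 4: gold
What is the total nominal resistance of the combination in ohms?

R1: yellow, violet, black → 470; orange ×10^3 → 470000 Ω.
R2: brown, grey → 18; black ×1 → 18 Ω.
Series: 470000 + 18 = 470018 Ω.

470018 Ω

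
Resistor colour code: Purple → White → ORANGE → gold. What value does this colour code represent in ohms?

Violet → 7 (first significant figure)
White → 9 (second significant figure)
Orange → ×10^3 multiplier
79 × 1000 = 79000 Ω

79000 Ω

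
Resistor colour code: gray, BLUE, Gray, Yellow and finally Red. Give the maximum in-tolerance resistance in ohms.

Grey → 8 (first significant figure)
Blue → 6 (second significant figure)
Grey → 8 (third significant figure)
Yellow → ×10^4 multiplier
Red → ±2% tolerance
868 × 10000 = 8680000 Ω
Maximum = 8680000 × (1 + 2/100) = 8853600 Ω.

8853600 Ω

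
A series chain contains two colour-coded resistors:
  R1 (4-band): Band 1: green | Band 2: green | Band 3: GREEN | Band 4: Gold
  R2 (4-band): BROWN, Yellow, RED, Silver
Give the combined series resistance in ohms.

5501400 Ω

R1: green, green → 55; green ×10^5 → 5500000 Ω.
R2: brown, yellow → 14; red ×10^2 → 1400 Ω.
Series: 5500000 + 1400 = 5501400 Ω.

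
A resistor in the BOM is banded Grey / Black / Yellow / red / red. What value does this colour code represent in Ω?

80400 Ω

Grey → 8 (first significant figure)
Black → 0 (second significant figure)
Yellow → 4 (third significant figure)
Red → ×10^2 multiplier
804 × 100 = 80400 Ω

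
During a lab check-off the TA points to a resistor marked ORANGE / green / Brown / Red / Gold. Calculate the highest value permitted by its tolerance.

Orange → 3 (first significant figure)
Green → 5 (second significant figure)
Brown → 1 (third significant figure)
Red → ×10^2 multiplier
Gold → ±5% tolerance
351 × 100 = 35100 Ω
Highest = 35100 × (1 + 5/100) = 36855 Ω.

36855 Ω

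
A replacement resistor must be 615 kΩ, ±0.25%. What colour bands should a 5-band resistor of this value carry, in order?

615000 Ω = 615 × 10^3.
6 → blue
1 → brown
5 → green
Multiplier 10^3 → orange.
±0.25% tolerance → blue.

blue, brown, green, orange, blue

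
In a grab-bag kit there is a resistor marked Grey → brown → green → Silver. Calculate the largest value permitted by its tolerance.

Grey → 8 (first significant figure)
Brown → 1 (second significant figure)
Green → ×10^5 multiplier
Silver → ±10% tolerance
81 × 100000 = 8100000 Ω
Largest = 8100000 × (1 + 10/100) = 8910000 Ω.

8910000 Ω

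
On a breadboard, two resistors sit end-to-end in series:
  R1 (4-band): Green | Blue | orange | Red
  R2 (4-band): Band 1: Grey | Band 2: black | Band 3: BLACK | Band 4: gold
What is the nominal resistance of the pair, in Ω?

R1: green, blue → 56; orange ×10^3 → 56000 Ω.
R2: grey, black → 80; black ×1 → 80 Ω.
Series: 56000 + 80 = 56080 Ω.

56080 Ω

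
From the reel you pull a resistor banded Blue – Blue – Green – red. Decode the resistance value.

6600000 Ω

Blue → 6 (first significant figure)
Blue → 6 (second significant figure)
Green → ×10^5 multiplier
66 × 100000 = 6600000 Ω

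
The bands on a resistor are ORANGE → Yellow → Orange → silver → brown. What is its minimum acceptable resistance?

Orange → 3 (first significant figure)
Yellow → 4 (second significant figure)
Orange → 3 (third significant figure)
Silver → ×0.01 multiplier
Brown → ±1% tolerance
343 × 0.01 = 3.43 Ω
Minimum = 3.43 × (1 − 1/100) = 3.3957 Ω.

3.3957 Ω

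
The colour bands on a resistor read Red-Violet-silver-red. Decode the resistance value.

0.27 Ω

Red → 2 (first significant figure)
Violet → 7 (second significant figure)
Silver → ×0.01 multiplier
27 × 0.01 = 0.27 Ω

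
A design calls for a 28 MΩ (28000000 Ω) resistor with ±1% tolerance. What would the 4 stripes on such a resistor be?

red, grey, blue, brown

28000000 Ω = 28 × 10^6.
2 → red
8 → grey
Multiplier 10^6 → blue.
±1% tolerance → brown.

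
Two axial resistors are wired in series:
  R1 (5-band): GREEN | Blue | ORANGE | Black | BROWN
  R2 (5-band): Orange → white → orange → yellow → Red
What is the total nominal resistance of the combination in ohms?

R1: green, blue, orange → 563; black ×1 → 563 Ω.
R2: orange, white, orange → 393; yellow ×10^4 → 3930000 Ω.
Series: 563 + 3930000 = 3930563 Ω.

3930563 Ω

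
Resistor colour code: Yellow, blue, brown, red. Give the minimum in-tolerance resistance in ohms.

Yellow → 4 (first significant figure)
Blue → 6 (second significant figure)
Brown → ×10 multiplier
Red → ±2% tolerance
46 × 10 = 460 Ω
Minimum = 460 × (1 − 2/100) = 450.8 Ω.

450.8 Ω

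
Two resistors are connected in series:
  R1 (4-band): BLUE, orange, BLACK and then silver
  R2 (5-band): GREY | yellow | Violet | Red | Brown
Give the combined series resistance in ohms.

R1: blue, orange → 63; black ×1 → 63 Ω.
R2: grey, yellow, violet → 847; red ×10^2 → 84700 Ω.
Series: 63 + 84700 = 84763 Ω.

84763 Ω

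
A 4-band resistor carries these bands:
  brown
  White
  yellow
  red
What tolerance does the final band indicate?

The last band, red, is the tolerance band.
Red corresponds to ±2%.

±2%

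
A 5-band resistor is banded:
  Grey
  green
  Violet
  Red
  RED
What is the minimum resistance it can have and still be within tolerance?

83986 Ω

Grey → 8 (first significant figure)
Green → 5 (second significant figure)
Violet → 7 (third significant figure)
Red → ×10^2 multiplier
Red → ±2% tolerance
857 × 100 = 85700 Ω
Minimum = 85700 × (1 − 2/100) = 83986 Ω.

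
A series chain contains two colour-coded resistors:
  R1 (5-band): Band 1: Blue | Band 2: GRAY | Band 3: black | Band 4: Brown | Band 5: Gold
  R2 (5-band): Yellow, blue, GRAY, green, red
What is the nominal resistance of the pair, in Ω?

46806800 Ω

R1: blue, grey, black → 680; brown ×10 → 6800 Ω.
R2: yellow, blue, grey → 468; green ×10^5 → 46800000 Ω.
Series: 6800 + 46800000 = 46806800 Ω.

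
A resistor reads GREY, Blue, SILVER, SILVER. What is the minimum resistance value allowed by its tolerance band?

Grey → 8 (first significant figure)
Blue → 6 (second significant figure)
Silver → ×0.01 multiplier
Silver → ±10% tolerance
86 × 0.01 = 0.86 Ω
Minimum = 0.86 × (1 − 10/100) = 0.774 Ω.

0.774 Ω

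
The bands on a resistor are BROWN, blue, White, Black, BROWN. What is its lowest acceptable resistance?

167.31 Ω

Brown → 1 (first significant figure)
Blue → 6 (second significant figure)
White → 9 (third significant figure)
Black → ×1 multiplier
Brown → ±1% tolerance
169 × 1 = 169 Ω
Lowest = 169 × (1 − 1/100) = 167.31 Ω.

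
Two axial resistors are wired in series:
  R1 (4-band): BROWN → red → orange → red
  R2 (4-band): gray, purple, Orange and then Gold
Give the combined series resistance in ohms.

R1: brown, red → 12; orange ×10^3 → 12000 Ω.
R2: grey, violet → 87; orange ×10^3 → 87000 Ω.
Series: 12000 + 87000 = 99000 Ω.

99000 Ω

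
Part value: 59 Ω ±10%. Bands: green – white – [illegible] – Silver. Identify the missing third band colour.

black

59 Ω = 59 × 10^0.
The third band is the multiplier, 10^0, which is black.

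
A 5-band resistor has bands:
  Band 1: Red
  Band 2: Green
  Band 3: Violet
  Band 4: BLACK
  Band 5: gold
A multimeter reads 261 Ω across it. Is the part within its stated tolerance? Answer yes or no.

yes

Red → 2 (first significant figure)
Green → 5 (second significant figure)
Violet → 7 (third significant figure)
Black → ×1 multiplier
Gold → ±5% tolerance
257 × 1 = 257 Ω
Allowed range: 244.15 Ω to 269.85 Ω.
261 Ω lies inside that range.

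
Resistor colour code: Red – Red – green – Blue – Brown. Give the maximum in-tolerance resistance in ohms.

227250000 Ω

Red → 2 (first significant figure)
Red → 2 (second significant figure)
Green → 5 (third significant figure)
Blue → ×10^6 multiplier
Brown → ±1% tolerance
225 × 1000000 = 225000000 Ω
Maximum = 225000000 × (1 + 1/100) = 227250000 Ω.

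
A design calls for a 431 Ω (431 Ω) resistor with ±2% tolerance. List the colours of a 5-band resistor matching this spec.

431 Ω = 431 × 10^0.
4 → yellow
3 → orange
1 → brown
Multiplier 10^0 → black.
±2% tolerance → red.

yellow, orange, brown, black, red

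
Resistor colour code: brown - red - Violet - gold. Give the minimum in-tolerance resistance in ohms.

114000000 Ω

Brown → 1 (first significant figure)
Red → 2 (second significant figure)
Violet → ×10^7 multiplier
Gold → ±5% tolerance
12 × 10000000 = 120000000 Ω
Minimum = 120000000 × (1 − 5/100) = 114000000 Ω.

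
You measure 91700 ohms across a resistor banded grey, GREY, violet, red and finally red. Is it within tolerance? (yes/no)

no

Grey → 8 (first significant figure)
Grey → 8 (second significant figure)
Violet → 7 (third significant figure)
Red → ×10^2 multiplier
Red → ±2% tolerance
887 × 100 = 88700 Ω
Allowed range: 86926 Ω to 90474 Ω.
91700 ohms lies outside that range.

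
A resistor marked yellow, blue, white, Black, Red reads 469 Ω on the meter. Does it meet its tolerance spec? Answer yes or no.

yes

Yellow → 4 (first significant figure)
Blue → 6 (second significant figure)
White → 9 (third significant figure)
Black → ×1 multiplier
Red → ±2% tolerance
469 × 1 = 469 Ω
Allowed range: 459.62 Ω to 478.38 Ω.
469 Ω lies inside that range.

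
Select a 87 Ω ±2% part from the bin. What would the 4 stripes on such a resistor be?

87 Ω = 87 × 10^0.
8 → grey
7 → violet
Multiplier 10^0 → black.
±2% tolerance → red.

grey, violet, black, red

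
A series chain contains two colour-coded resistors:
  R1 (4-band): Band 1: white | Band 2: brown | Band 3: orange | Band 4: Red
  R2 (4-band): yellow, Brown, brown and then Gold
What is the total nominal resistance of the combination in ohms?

R1: white, brown → 91; orange ×10^3 → 91000 Ω.
R2: yellow, brown → 41; brown ×10 → 410 Ω.
Series: 91000 + 410 = 91410 Ω.

91410 Ω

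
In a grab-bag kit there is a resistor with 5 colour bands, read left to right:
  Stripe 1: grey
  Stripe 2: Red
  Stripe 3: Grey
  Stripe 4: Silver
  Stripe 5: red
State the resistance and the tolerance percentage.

Grey → 8 (first significant figure)
Red → 2 (second significant figure)
Grey → 8 (third significant figure)
Silver → ×0.01 multiplier
Red → ±2% tolerance
828 × 0.01 = 8.28 Ω

8.28 Ω ±2%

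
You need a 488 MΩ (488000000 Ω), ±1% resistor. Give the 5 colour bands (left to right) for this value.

yellow, grey, grey, blue, brown

488000000 Ω = 488 × 10^6.
4 → yellow
8 → grey
8 → grey
Multiplier 10^6 → blue.
±1% tolerance → brown.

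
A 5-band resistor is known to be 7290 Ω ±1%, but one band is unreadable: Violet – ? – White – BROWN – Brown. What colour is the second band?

7290 Ω = 729 × 10^1.
The second band gives digit 2 of the significand, and 2 is red.

red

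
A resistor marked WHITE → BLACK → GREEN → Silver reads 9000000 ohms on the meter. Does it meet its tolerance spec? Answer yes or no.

White → 9 (first significant figure)
Black → 0 (second significant figure)
Green → ×10^5 multiplier
Silver → ±10% tolerance
90 × 100000 = 9000000 Ω
Allowed range: 8100000 Ω to 9900000 Ω.
9000000 ohms lies inside that range.

yes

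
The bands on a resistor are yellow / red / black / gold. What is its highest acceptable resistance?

44.1 Ω

Yellow → 4 (first significant figure)
Red → 2 (second significant figure)
Black → ×1 multiplier
Gold → ±5% tolerance
42 × 1 = 42 Ω
Highest = 42 × (1 + 5/100) = 44.1 Ω.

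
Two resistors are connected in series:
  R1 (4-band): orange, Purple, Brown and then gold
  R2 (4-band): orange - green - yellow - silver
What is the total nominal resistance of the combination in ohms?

350370 Ω

R1: orange, violet → 37; brown ×10 → 370 Ω.
R2: orange, green → 35; yellow ×10^4 → 350000 Ω.
Series: 370 + 350000 = 350370 Ω.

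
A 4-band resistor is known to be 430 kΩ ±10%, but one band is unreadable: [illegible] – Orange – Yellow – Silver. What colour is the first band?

yellow

430000 Ω = 43 × 10^4.
The first band gives digit 4 of the significand, and 4 is yellow.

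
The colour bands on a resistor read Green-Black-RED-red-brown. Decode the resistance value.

Green → 5 (first significant figure)
Black → 0 (second significant figure)
Red → 2 (third significant figure)
Red → ×10^2 multiplier
502 × 100 = 50200 Ω

50200 Ω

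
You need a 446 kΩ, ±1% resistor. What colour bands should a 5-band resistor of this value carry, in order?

yellow, yellow, blue, orange, brown

446000 Ω = 446 × 10^3.
4 → yellow
4 → yellow
6 → blue
Multiplier 10^3 → orange.
±1% tolerance → brown.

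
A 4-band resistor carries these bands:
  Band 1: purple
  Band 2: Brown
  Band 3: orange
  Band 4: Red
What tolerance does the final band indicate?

The last band, red, is the tolerance band.
Red corresponds to ±2%.

±2%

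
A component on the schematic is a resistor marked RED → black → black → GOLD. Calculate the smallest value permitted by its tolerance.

19 Ω

Red → 2 (first significant figure)
Black → 0 (second significant figure)
Black → ×1 multiplier
Gold → ±5% tolerance
20 × 1 = 20 Ω
Smallest = 20 × (1 − 5/100) = 19 Ω.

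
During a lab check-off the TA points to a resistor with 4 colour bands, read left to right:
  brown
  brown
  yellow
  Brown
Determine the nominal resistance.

110000 Ω

Brown → 1 (first significant figure)
Brown → 1 (second significant figure)
Yellow → ×10^4 multiplier
11 × 10000 = 110000 Ω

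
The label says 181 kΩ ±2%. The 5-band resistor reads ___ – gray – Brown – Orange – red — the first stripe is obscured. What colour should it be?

181000 Ω = 181 × 10^3.
The first band gives digit 1 of the significand, and 1 is brown.

brown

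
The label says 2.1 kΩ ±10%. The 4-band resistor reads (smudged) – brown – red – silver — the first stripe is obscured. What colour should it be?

2100 Ω = 21 × 10^2.
The first band gives digit 2 of the significand, and 2 is red.

red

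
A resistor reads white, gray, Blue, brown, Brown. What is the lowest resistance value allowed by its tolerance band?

White → 9 (first significant figure)
Grey → 8 (second significant figure)
Blue → 6 (third significant figure)
Brown → ×10 multiplier
Brown → ±1% tolerance
986 × 10 = 9860 Ω
Lowest = 9860 × (1 − 1/100) = 9761.4 Ω.

9761.4 Ω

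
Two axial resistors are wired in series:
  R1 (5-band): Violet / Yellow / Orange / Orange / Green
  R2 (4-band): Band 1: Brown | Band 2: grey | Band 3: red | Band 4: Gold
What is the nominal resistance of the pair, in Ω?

744800 Ω

R1: violet, yellow, orange → 743; orange ×10^3 → 743000 Ω.
R2: brown, grey → 18; red ×10^2 → 1800 Ω.
Series: 743000 + 1800 = 744800 Ω.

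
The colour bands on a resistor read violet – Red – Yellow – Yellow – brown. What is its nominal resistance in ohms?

7240000 Ω

Violet → 7 (first significant figure)
Red → 2 (second significant figure)
Yellow → 4 (third significant figure)
Yellow → ×10^4 multiplier
724 × 10000 = 7240000 Ω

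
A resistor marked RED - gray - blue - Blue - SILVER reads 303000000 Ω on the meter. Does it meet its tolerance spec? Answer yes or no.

Red → 2 (first significant figure)
Grey → 8 (second significant figure)
Blue → 6 (third significant figure)
Blue → ×10^6 multiplier
Silver → ±10% tolerance
286 × 1000000 = 286000000 Ω
Allowed range: 257400000 Ω to 314600000 Ω.
303000000 Ω lies inside that range.

yes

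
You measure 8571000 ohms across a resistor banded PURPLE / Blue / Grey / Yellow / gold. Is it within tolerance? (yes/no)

Violet → 7 (first significant figure)
Blue → 6 (second significant figure)
Grey → 8 (third significant figure)
Yellow → ×10^4 multiplier
Gold → ±5% tolerance
768 × 10000 = 7680000 Ω
Allowed range: 7296000 Ω to 8064000 Ω.
8571000 ohms lies outside that range.

no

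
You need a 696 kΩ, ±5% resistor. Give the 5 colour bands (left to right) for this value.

696000 Ω = 696 × 10^3.
6 → blue
9 → white
6 → blue
Multiplier 10^3 → orange.
±5% tolerance → gold.

blue, white, blue, orange, gold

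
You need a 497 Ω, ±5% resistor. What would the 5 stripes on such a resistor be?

yellow, white, violet, black, gold

497 Ω = 497 × 10^0.
4 → yellow
9 → white
7 → violet
Multiplier 10^0 → black.
±5% tolerance → gold.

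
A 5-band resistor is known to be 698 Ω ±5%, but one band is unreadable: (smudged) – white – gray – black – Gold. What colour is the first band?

698 Ω = 698 × 10^0.
The first band gives digit 6 of the significand, and 6 is blue.

blue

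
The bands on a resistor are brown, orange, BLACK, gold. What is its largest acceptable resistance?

Brown → 1 (first significant figure)
Orange → 3 (second significant figure)
Black → ×1 multiplier
Gold → ±5% tolerance
13 × 1 = 13 Ω
Largest = 13 × (1 + 5/100) = 13.65 Ω.

13.65 Ω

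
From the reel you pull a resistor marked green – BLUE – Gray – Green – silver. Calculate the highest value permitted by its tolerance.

Green → 5 (first significant figure)
Blue → 6 (second significant figure)
Grey → 8 (third significant figure)
Green → ×10^5 multiplier
Silver → ±10% tolerance
568 × 100000 = 56800000 Ω
Highest = 56800000 × (1 + 10/100) = 62480000 Ω.

62480000 Ω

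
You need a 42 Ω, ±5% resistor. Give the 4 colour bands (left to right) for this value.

yellow, red, black, gold

42 Ω = 42 × 10^0.
4 → yellow
2 → red
Multiplier 10^0 → black.
±5% tolerance → gold.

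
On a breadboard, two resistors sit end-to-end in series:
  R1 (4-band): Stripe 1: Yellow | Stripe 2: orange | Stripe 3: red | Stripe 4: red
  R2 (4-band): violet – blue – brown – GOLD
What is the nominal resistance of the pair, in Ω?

5060 Ω

R1: yellow, orange → 43; red ×10^2 → 4300 Ω.
R2: violet, blue → 76; brown ×10 → 760 Ω.
Series: 4300 + 760 = 5060 Ω.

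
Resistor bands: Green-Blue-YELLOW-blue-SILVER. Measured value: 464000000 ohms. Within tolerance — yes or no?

Green → 5 (first significant figure)
Blue → 6 (second significant figure)
Yellow → 4 (third significant figure)
Blue → ×10^6 multiplier
Silver → ±10% tolerance
564 × 1000000 = 564000000 Ω
Allowed range: 507600000 Ω to 620400000 Ω.
464000000 ohms lies outside that range.

no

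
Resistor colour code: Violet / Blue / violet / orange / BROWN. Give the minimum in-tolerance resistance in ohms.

Violet → 7 (first significant figure)
Blue → 6 (second significant figure)
Violet → 7 (third significant figure)
Orange → ×10^3 multiplier
Brown → ±1% tolerance
767 × 1000 = 767000 Ω
Minimum = 767000 × (1 − 1/100) = 759330 Ω.

759330 Ω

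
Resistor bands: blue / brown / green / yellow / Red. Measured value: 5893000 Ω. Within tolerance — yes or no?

Blue → 6 (first significant figure)
Brown → 1 (second significant figure)
Green → 5 (third significant figure)
Yellow → ×10^4 multiplier
Red → ±2% tolerance
615 × 10000 = 6150000 Ω
Allowed range: 6027000 Ω to 6273000 Ω.
5893000 Ω lies outside that range.

no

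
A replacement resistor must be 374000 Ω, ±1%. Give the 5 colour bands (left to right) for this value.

orange, violet, yellow, orange, brown

374000 Ω = 374 × 10^3.
3 → orange
7 → violet
4 → yellow
Multiplier 10^3 → orange.
±1% tolerance → brown.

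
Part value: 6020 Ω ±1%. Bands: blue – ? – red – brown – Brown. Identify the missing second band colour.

black

6020 Ω = 602 × 10^1.
The second band gives digit 0 of the significand, and 0 is black.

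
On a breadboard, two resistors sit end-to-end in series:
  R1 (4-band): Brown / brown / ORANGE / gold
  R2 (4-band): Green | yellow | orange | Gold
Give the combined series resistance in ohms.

65000 Ω

R1: brown, brown → 11; orange ×10^3 → 11000 Ω.
R2: green, yellow → 54; orange ×10^3 → 54000 Ω.
Series: 11000 + 54000 = 65000 Ω.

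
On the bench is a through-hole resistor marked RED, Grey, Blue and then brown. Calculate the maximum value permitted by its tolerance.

28280000 Ω

Red → 2 (first significant figure)
Grey → 8 (second significant figure)
Blue → ×10^6 multiplier
Brown → ±1% tolerance
28 × 1000000 = 28000000 Ω
Maximum = 28000000 × (1 + 1/100) = 28280000 Ω.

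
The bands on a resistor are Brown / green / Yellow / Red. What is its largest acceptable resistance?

153000 Ω

Brown → 1 (first significant figure)
Green → 5 (second significant figure)
Yellow → ×10^4 multiplier
Red → ±2% tolerance
15 × 10000 = 150000 Ω
Largest = 150000 × (1 + 2/100) = 153000 Ω.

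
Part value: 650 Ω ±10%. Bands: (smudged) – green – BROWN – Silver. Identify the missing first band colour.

650 Ω = 65 × 10^1.
The first band gives digit 6 of the significand, and 6 is blue.

blue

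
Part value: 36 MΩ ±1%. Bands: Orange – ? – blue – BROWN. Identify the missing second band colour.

36000000 Ω = 36 × 10^6.
The second band gives digit 6 of the significand, and 6 is blue.

blue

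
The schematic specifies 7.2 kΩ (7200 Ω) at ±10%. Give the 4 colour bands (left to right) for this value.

7200 Ω = 72 × 10^2.
7 → violet
2 → red
Multiplier 10^2 → red.
±10% tolerance → silver.

violet, red, red, silver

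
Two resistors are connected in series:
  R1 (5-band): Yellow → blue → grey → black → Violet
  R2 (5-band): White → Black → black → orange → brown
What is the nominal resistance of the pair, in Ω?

900468 Ω

R1: yellow, blue, grey → 468; black ×1 → 468 Ω.
R2: white, black, black → 900; orange ×10^3 → 900000 Ω.
Series: 468 + 900000 = 900468 Ω.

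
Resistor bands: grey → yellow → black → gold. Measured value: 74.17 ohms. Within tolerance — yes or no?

Grey → 8 (first significant figure)
Yellow → 4 (second significant figure)
Black → ×1 multiplier
Gold → ±5% tolerance
84 × 1 = 84 Ω
Allowed range: 79.8 Ω to 88.2 Ω.
74.17 ohms lies outside that range.

no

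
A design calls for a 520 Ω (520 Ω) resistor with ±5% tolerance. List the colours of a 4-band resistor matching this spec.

green, red, brown, gold

520 Ω = 52 × 10^1.
5 → green
2 → red
Multiplier 10^1 → brown.
±5% tolerance → gold.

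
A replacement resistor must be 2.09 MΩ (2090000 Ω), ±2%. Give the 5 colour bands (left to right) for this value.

2090000 Ω = 209 × 10^4.
2 → red
0 → black
9 → white
Multiplier 10^4 → yellow.
±2% tolerance → red.

red, black, white, yellow, red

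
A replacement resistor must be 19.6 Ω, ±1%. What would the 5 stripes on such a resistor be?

brown, white, blue, gold, brown

19.6 Ω = 196 × 10^-1.
1 → brown
9 → white
6 → blue
Multiplier 10^-1 → gold.
±1% tolerance → brown.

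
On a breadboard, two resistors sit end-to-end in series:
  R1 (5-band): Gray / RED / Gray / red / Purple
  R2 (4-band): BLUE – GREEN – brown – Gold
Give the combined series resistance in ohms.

R1: grey, red, grey → 828; red ×10^2 → 82800 Ω.
R2: blue, green → 65; brown ×10 → 650 Ω.
Series: 82800 + 650 = 83450 Ω.

83450 Ω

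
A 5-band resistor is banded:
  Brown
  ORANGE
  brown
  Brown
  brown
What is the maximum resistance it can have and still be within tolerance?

1323.1 Ω

Brown → 1 (first significant figure)
Orange → 3 (second significant figure)
Brown → 1 (third significant figure)
Brown → ×10 multiplier
Brown → ±1% tolerance
131 × 10 = 1310 Ω
Maximum = 1310 × (1 + 1/100) = 1323.1 Ω.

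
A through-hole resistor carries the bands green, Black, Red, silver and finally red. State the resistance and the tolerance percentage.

5.02 Ω ±2%

Green → 5 (first significant figure)
Black → 0 (second significant figure)
Red → 2 (third significant figure)
Silver → ×0.01 multiplier
Red → ±2% tolerance
502 × 0.01 = 5.02 Ω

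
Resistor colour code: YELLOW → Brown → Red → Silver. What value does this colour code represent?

Yellow → 4 (first significant figure)
Brown → 1 (second significant figure)
Red → ×10^2 multiplier
41 × 100 = 4100 Ω

4100 Ω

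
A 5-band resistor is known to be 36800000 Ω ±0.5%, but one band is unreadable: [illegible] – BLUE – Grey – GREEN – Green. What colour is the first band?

36800000 Ω = 368 × 10^5.
The first band gives digit 3 of the significand, and 3 is orange.

orange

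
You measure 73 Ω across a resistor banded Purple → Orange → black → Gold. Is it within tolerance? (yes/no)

yes

Violet → 7 (first significant figure)
Orange → 3 (second significant figure)
Black → ×1 multiplier
Gold → ±5% tolerance
73 × 1 = 73 Ω
Allowed range: 69.35 Ω to 76.65 Ω.
73 Ω lies inside that range.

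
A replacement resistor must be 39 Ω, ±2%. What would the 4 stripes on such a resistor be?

39 Ω = 39 × 10^0.
3 → orange
9 → white
Multiplier 10^0 → black.
±2% tolerance → red.

orange, white, black, red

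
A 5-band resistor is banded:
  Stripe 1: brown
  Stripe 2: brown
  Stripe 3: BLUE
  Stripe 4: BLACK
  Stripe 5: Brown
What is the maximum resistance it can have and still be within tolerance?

117.16 Ω

Brown → 1 (first significant figure)
Brown → 1 (second significant figure)
Blue → 6 (third significant figure)
Black → ×1 multiplier
Brown → ±1% tolerance
116 × 1 = 116 Ω
Maximum = 116 × (1 + 1/100) = 117.16 Ω.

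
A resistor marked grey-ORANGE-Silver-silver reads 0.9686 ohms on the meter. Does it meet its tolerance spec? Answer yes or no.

Grey → 8 (first significant figure)
Orange → 3 (second significant figure)
Silver → ×0.01 multiplier
Silver → ±10% tolerance
83 × 0.01 = 0.83 Ω
Allowed range: 0.747 Ω to 0.913 Ω.
0.9686 ohms lies outside that range.

no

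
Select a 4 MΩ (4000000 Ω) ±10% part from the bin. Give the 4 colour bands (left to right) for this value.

yellow, black, green, silver

4000000 Ω = 40 × 10^5.
4 → yellow
0 → black
Multiplier 10^5 → green.
±10% tolerance → silver.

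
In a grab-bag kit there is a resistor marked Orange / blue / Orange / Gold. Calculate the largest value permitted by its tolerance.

37800 Ω

Orange → 3 (first significant figure)
Blue → 6 (second significant figure)
Orange → ×10^3 multiplier
Gold → ±5% tolerance
36 × 1000 = 36000 Ω
Largest = 36000 × (1 + 5/100) = 37800 Ω.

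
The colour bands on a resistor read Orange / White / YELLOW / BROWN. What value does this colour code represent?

390000 Ω

Orange → 3 (first significant figure)
White → 9 (second significant figure)
Yellow → ×10^4 multiplier
39 × 10000 = 390000 Ω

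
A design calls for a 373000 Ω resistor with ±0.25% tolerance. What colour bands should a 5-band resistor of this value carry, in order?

orange, violet, orange, orange, blue

373000 Ω = 373 × 10^3.
3 → orange
7 → violet
3 → orange
Multiplier 10^3 → orange.
±0.25% tolerance → blue.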